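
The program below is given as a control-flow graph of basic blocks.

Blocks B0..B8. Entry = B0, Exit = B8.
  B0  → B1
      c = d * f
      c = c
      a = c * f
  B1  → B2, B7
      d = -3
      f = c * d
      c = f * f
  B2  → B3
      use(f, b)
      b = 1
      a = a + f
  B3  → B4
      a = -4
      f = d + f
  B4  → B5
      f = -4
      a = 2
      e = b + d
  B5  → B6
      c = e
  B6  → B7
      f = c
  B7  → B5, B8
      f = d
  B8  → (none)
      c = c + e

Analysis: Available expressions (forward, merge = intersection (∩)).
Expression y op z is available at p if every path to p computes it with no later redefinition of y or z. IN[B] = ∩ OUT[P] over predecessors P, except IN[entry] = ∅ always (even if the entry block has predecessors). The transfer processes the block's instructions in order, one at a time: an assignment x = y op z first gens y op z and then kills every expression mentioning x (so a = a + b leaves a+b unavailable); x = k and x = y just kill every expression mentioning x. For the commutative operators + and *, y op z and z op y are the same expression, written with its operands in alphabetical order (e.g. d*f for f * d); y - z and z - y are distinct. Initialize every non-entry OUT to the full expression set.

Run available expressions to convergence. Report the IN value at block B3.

Answer: {f*f}

Derivation:
Fixpoint table:
  B0:   IN={}   OUT={c*f, d*f}
  B1:   IN={c*f, d*f}   OUT={f*f}
  B2:   IN={f*f}   OUT={f*f}
  B3:   IN={f*f}   OUT={}
  B4:   IN={}   OUT={b+d}
  B5:   IN={}   OUT={}
  B6:   IN={}   OUT={}
  B7:   IN={}   OUT={}
  B8:   IN={}   OUT={}

Merge at B3: IN[B3] = OUT[B2] = {f*f}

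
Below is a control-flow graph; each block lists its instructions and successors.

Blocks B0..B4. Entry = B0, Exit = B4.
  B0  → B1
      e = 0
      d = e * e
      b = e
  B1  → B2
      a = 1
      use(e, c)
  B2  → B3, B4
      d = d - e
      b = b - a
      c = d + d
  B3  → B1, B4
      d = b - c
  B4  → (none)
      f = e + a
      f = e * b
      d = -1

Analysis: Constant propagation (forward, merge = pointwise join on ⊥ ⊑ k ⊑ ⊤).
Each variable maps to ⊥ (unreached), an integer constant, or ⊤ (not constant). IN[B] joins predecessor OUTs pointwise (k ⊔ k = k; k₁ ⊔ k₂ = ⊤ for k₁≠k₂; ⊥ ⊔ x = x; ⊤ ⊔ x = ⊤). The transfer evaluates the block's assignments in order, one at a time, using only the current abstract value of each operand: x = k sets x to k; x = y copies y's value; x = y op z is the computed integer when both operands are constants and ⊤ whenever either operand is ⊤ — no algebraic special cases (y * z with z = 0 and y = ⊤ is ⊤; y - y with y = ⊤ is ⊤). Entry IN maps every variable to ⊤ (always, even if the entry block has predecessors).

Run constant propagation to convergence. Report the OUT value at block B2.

Answer: {a: 1, b: ⊤, c: ⊤, d: ⊤, e: 0, f: ⊤}

Trace:
Converged values:
  B0:   IN=(all ⊤)   OUT={b:0, d:0, e:0; rest ⊤}
  B1:   IN={e:0; rest ⊤}   OUT={a:1, e:0; rest ⊤}
  B2:   IN={a:1, e:0; rest ⊤}   OUT={a:1, e:0; rest ⊤}
  B3:   IN={a:1, e:0; rest ⊤}   OUT={a:1, e:0; rest ⊤}
  B4:   IN={a:1, e:0; rest ⊤}   OUT={a:1, d:-1, e:0; rest ⊤}

Merge at B2: IN[B2] = OUT[B1] = {a: 1, b: ⊤, c: ⊤, d: ⊤, e: 0, f: ⊤}
Applying B2's transfer function to that IN value gives OUT[B2] (row B2 above).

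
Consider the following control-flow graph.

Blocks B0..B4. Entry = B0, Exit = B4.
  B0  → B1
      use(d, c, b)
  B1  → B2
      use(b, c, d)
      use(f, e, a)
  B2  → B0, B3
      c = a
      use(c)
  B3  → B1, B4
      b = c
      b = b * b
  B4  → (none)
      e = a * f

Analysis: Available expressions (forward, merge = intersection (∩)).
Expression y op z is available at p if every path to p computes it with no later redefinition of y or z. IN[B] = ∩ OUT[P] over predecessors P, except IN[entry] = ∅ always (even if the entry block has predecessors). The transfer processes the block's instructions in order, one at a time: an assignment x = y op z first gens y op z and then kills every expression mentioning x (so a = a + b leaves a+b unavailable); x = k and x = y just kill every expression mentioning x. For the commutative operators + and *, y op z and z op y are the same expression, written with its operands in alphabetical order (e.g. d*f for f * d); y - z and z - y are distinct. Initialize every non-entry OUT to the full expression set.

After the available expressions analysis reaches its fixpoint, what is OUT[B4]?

Answer: {a*f}

Trace:
Converged values:
  B0:  IN={}  OUT={}
  B1:  IN={}  OUT={}
  B2:  IN={}  OUT={}
  B3:  IN={}  OUT={}
  B4:  IN={}  OUT={a*f}

Merge at B4: IN[B4] = OUT[B3] = {}
Applying B4's transfer function to that IN value gives OUT[B4] (row B4 above).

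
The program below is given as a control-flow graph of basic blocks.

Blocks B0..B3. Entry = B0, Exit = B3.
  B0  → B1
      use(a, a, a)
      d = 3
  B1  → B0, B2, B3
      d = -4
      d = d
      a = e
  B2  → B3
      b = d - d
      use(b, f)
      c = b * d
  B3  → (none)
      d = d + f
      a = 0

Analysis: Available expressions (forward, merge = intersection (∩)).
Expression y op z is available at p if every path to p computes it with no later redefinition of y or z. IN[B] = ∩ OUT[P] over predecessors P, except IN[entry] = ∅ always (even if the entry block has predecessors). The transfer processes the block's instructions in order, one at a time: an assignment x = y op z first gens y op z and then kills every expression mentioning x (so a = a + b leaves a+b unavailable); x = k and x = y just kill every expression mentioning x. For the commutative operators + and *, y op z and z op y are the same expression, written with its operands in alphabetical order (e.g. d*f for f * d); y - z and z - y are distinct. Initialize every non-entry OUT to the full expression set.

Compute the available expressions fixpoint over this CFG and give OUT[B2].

Converged values:
  B0:   IN={}   OUT={}
  B1:   IN={}   OUT={}
  B2:   IN={}   OUT={b*d, d-d}
  B3:   IN={}   OUT={}

Merge at B2: IN[B2] = OUT[B1] = {}
Applying B2's transfer function to that IN value gives OUT[B2] (row B2 above).

Answer: {b*d, d-d}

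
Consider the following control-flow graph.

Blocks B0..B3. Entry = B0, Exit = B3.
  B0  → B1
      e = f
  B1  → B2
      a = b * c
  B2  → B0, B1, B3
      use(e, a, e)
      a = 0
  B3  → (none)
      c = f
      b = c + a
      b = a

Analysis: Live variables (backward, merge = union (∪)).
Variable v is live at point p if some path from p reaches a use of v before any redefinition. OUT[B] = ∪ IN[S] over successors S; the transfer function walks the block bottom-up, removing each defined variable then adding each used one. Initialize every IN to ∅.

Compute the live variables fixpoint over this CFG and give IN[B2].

Fixpoint table:
  B0: | IN={b, c, f} | OUT={b, c, e, f}
  B1: | IN={b, c, e, f} | OUT={a, b, c, e, f}
  B2: | IN={a, b, c, e, f} | OUT={a, b, c, e, f}
  B3: | IN={a, f} | OUT={}

Merge at B2: OUT[B2] = IN[B0] ⊔ IN[B1] ⊔ IN[B3] = {a, b, c, e, f}
Applying B2's transfer function to that OUT value gives IN[B2] (row B2 above).

Answer: {a, b, c, e, f}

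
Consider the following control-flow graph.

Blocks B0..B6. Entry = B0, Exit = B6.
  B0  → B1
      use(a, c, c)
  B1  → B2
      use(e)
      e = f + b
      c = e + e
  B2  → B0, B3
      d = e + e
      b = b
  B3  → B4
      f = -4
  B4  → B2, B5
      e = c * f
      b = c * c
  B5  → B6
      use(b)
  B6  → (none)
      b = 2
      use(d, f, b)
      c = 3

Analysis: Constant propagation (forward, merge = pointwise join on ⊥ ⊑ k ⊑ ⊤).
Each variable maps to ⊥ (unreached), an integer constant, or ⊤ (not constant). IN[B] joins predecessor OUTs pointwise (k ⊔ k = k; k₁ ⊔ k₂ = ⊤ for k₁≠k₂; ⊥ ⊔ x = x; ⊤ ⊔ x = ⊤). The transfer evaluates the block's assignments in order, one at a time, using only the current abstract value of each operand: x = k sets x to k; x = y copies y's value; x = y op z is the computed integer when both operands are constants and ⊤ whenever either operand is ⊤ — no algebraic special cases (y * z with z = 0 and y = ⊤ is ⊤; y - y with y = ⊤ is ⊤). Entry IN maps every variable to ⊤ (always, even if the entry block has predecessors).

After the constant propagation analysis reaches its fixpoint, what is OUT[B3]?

Converged values:
  B0:   IN=(all ⊤)   OUT=(all ⊤)
  B1:   IN=(all ⊤)   OUT=(all ⊤)
  B2:   IN=(all ⊤)   OUT=(all ⊤)
  B3:   IN=(all ⊤)   OUT={f:-4; rest ⊤}
  B4:   IN={f:-4; rest ⊤}   OUT={f:-4; rest ⊤}
  B5:   IN={f:-4; rest ⊤}   OUT={f:-4; rest ⊤}
  B6:   IN={f:-4; rest ⊤}   OUT={b:2, c:3, f:-4; rest ⊤}

Merge at B3: IN[B3] = OUT[B2] = {a: ⊤, b: ⊤, c: ⊤, d: ⊤, e: ⊤, f: ⊤}
Applying B3's transfer function to that IN value gives OUT[B3] (row B3 above).

Answer: {a: ⊤, b: ⊤, c: ⊤, d: ⊤, e: ⊤, f: -4}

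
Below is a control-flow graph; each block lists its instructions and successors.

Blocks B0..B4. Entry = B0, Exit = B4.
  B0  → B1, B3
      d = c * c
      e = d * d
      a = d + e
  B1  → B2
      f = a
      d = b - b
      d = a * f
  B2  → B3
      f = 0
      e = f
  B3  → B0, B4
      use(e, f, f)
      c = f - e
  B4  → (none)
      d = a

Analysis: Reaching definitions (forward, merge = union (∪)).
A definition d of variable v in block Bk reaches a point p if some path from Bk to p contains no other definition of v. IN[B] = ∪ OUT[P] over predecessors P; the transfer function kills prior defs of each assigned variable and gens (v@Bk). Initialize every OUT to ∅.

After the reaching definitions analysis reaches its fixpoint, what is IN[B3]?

Converged values:
  B0:   IN={a@B0, c@B3, d@B0, d@B1, e@B0, e@B2, f@B2}   OUT={a@B0, c@B3, d@B0, e@B0, f@B2}
  B1:   IN={a@B0, c@B3, d@B0, e@B0, f@B2}   OUT={a@B0, c@B3, d@B1, e@B0, f@B1}
  B2:   IN={a@B0, c@B3, d@B1, e@B0, f@B1}   OUT={a@B0, c@B3, d@B1, e@B2, f@B2}
  B3:   IN={a@B0, c@B3, d@B0, d@B1, e@B0, e@B2, f@B2}   OUT={a@B0, c@B3, d@B0, d@B1, e@B0, e@B2, f@B2}
  B4:   IN={a@B0, c@B3, d@B0, d@B1, e@B0, e@B2, f@B2}   OUT={a@B0, c@B3, d@B4, e@B0, e@B2, f@B2}

Merge at B3: IN[B3] = OUT[B0] ⊔ OUT[B2] = {a@B0, c@B3, d@B0, d@B1, e@B0, e@B2, f@B2}

Answer: {a@B0, c@B3, d@B0, d@B1, e@B0, e@B2, f@B2}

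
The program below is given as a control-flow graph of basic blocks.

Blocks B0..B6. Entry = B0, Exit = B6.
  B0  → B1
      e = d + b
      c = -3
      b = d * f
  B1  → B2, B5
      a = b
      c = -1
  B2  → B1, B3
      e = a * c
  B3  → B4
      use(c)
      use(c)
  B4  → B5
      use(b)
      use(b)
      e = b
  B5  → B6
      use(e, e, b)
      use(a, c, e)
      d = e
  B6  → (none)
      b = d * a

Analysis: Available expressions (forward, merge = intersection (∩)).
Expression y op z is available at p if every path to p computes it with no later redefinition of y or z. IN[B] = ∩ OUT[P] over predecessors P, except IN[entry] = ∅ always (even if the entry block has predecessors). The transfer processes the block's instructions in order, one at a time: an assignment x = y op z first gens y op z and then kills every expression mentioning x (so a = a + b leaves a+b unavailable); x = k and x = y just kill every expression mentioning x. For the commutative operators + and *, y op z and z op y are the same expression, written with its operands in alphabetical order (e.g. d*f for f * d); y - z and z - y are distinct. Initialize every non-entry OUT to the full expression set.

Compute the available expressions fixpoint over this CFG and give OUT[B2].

Answer: {a*c, d*f}

Trace:
Converged values:
  B0: | IN={} | OUT={d*f}
  B1: | IN={d*f} | OUT={d*f}
  B2: | IN={d*f} | OUT={a*c, d*f}
  B3: | IN={a*c, d*f} | OUT={a*c, d*f}
  B4: | IN={a*c, d*f} | OUT={a*c, d*f}
  B5: | IN={d*f} | OUT={}
  B6: | IN={} | OUT={a*d}

Merge at B2: IN[B2] = OUT[B1] = {d*f}
Applying B2's transfer function to that IN value gives OUT[B2] (row B2 above).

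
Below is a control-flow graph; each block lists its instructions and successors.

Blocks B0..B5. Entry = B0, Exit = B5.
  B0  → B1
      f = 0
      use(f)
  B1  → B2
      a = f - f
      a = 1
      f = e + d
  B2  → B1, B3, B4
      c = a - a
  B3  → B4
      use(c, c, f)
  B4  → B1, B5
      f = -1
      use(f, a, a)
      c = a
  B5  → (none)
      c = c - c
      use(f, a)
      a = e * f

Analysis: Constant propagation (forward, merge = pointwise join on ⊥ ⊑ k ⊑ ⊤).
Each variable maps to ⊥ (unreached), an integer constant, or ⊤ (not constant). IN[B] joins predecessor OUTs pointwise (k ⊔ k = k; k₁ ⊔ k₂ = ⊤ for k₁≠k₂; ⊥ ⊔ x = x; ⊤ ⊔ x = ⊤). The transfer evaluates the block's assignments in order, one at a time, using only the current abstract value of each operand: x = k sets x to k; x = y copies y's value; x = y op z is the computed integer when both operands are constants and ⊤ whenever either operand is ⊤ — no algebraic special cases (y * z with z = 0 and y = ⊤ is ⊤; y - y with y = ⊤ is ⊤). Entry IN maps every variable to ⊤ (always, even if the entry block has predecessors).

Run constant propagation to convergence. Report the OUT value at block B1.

Answer: {a: 1, b: ⊤, c: ⊤, d: ⊤, e: ⊤, f: ⊤}

Trace:
Converged values:
  B0:  IN=(all ⊤)  OUT={f:0; rest ⊤}
  B1:  IN=(all ⊤)  OUT={a:1; rest ⊤}
  B2:  IN={a:1; rest ⊤}  OUT={a:1, c:0; rest ⊤}
  B3:  IN={a:1, c:0; rest ⊤}  OUT={a:1, c:0; rest ⊤}
  B4:  IN={a:1, c:0; rest ⊤}  OUT={a:1, c:1, f:-1; rest ⊤}
  B5:  IN={a:1, c:1, f:-1; rest ⊤}  OUT={c:0, f:-1; rest ⊤}

Merge at B1: IN[B1] = OUT[B0] ⊔ OUT[B2] ⊔ OUT[B4] = {a: ⊤, b: ⊤, c: ⊤, d: ⊤, e: ⊤, f: ⊤}
Applying B1's transfer function to that IN value gives OUT[B1] (row B1 above).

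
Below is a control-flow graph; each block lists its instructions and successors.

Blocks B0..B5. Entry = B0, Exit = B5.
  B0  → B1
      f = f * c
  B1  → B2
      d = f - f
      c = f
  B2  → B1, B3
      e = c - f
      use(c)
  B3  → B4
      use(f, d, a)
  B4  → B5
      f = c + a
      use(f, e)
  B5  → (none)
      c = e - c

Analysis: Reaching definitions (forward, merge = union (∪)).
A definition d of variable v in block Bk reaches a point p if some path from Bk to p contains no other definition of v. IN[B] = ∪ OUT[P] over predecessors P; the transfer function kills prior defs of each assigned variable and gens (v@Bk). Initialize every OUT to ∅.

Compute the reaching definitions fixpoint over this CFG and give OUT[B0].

Fixpoint table:
  B0:   IN={}   OUT={f@B0}
  B1:   IN={c@B1, d@B1, e@B2, f@B0}   OUT={c@B1, d@B1, e@B2, f@B0}
  B2:   IN={c@B1, d@B1, e@B2, f@B0}   OUT={c@B1, d@B1, e@B2, f@B0}
  B3:   IN={c@B1, d@B1, e@B2, f@B0}   OUT={c@B1, d@B1, e@B2, f@B0}
  B4:   IN={c@B1, d@B1, e@B2, f@B0}   OUT={c@B1, d@B1, e@B2, f@B4}
  B5:   IN={c@B1, d@B1, e@B2, f@B4}   OUT={c@B5, d@B1, e@B2, f@B4}

B0 is the boundary node: IN[B0] = {}
Applying B0's transfer function to that IN value gives OUT[B0] (row B0 above).

Answer: {f@B0}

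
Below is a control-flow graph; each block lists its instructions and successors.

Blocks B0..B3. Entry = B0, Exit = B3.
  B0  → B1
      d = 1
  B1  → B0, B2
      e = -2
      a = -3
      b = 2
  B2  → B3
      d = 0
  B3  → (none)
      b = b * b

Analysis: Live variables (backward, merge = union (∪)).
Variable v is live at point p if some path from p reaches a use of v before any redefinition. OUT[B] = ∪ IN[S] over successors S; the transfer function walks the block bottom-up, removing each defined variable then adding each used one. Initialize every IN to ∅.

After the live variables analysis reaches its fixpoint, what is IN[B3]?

Converged values:
  B0:  IN={}  OUT={}
  B1:  IN={}  OUT={b}
  B2:  IN={b}  OUT={b}
  B3:  IN={b}  OUT={}

B3 is the boundary node: OUT[B3] = {}
Applying B3's transfer function to that OUT value gives IN[B3] (row B3 above).

Answer: {b}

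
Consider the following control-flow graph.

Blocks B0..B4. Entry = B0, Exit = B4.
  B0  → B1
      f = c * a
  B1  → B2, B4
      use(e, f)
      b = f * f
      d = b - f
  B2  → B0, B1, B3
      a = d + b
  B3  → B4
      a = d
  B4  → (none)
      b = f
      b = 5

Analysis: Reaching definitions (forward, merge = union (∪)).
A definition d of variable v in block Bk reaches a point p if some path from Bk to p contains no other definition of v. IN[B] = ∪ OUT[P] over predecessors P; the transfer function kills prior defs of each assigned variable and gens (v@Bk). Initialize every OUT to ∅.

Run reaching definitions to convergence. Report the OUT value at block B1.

Answer: {a@B2, b@B1, d@B1, f@B0}

Trace:
Per-block solution:
  B0: | IN={a@B2, b@B1, d@B1, f@B0} | OUT={a@B2, b@B1, d@B1, f@B0}
  B1: | IN={a@B2, b@B1, d@B1, f@B0} | OUT={a@B2, b@B1, d@B1, f@B0}
  B2: | IN={a@B2, b@B1, d@B1, f@B0} | OUT={a@B2, b@B1, d@B1, f@B0}
  B3: | IN={a@B2, b@B1, d@B1, f@B0} | OUT={a@B3, b@B1, d@B1, f@B0}
  B4: | IN={a@B2, a@B3, b@B1, d@B1, f@B0} | OUT={a@B2, a@B3, b@B4, d@B1, f@B0}

Merge at B1: IN[B1] = OUT[B0] ⊔ OUT[B2] = {a@B2, b@B1, d@B1, f@B0}
Applying B1's transfer function to that IN value gives OUT[B1] (row B1 above).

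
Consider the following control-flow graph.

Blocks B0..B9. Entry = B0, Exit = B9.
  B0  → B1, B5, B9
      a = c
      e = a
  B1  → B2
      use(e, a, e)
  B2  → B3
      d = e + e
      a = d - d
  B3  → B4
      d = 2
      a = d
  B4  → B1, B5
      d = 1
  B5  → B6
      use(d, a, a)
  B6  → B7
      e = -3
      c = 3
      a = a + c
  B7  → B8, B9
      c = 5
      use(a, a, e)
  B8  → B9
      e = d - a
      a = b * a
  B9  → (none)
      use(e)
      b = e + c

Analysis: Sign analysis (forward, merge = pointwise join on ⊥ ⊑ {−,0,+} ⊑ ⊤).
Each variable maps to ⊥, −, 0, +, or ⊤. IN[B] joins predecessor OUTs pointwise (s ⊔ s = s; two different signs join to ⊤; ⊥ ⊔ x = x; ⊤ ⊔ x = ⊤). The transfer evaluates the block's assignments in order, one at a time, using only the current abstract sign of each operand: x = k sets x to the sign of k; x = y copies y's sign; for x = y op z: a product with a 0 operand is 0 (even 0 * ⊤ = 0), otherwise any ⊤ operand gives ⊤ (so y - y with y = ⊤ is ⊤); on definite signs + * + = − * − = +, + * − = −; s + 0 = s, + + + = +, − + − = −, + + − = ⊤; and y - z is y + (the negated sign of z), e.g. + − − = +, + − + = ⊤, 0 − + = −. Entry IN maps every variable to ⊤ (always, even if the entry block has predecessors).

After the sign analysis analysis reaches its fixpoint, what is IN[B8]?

Answer: {a: ⊤, b: ⊤, c: +, d: ⊤, e: -, f: ⊤}

Trace:
Per-block solution:
  B0:  IN=(all ⊤)  OUT=(all ⊤)
  B1:  IN=(all ⊤)  OUT=(all ⊤)
  B2:  IN=(all ⊤)  OUT=(all ⊤)
  B3:  IN=(all ⊤)  OUT={a:+, d:+; rest ⊤}
  B4:  IN={a:+, d:+; rest ⊤}  OUT={a:+, d:+; rest ⊤}
  B5:  IN=(all ⊤)  OUT=(all ⊤)
  B6:  IN=(all ⊤)  OUT={c:+, e:-; rest ⊤}
  B7:  IN={c:+, e:-; rest ⊤}  OUT={c:+, e:-; rest ⊤}
  B8:  IN={c:+, e:-; rest ⊤}  OUT={c:+; rest ⊤}
  B9:  IN=(all ⊤)  OUT=(all ⊤)

Merge at B8: IN[B8] = OUT[B7] = {a: ⊤, b: ⊤, c: +, d: ⊤, e: -, f: ⊤}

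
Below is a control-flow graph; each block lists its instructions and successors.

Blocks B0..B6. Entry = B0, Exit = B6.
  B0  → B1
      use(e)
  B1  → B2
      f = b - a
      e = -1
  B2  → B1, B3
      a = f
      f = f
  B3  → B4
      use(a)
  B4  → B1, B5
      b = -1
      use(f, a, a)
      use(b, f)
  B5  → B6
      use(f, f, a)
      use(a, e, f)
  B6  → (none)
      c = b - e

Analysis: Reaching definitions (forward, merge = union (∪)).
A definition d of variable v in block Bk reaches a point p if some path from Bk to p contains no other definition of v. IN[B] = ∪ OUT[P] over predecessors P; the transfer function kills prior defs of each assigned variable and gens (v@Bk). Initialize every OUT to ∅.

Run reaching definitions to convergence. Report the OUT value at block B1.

Converged values:
  B0:   IN={}   OUT={}
  B1:   IN={a@B2, b@B4, e@B1, f@B2}   OUT={a@B2, b@B4, e@B1, f@B1}
  B2:   IN={a@B2, b@B4, e@B1, f@B1}   OUT={a@B2, b@B4, e@B1, f@B2}
  B3:   IN={a@B2, b@B4, e@B1, f@B2}   OUT={a@B2, b@B4, e@B1, f@B2}
  B4:   IN={a@B2, b@B4, e@B1, f@B2}   OUT={a@B2, b@B4, e@B1, f@B2}
  B5:   IN={a@B2, b@B4, e@B1, f@B2}   OUT={a@B2, b@B4, e@B1, f@B2}
  B6:   IN={a@B2, b@B4, e@B1, f@B2}   OUT={a@B2, b@B4, c@B6, e@B1, f@B2}

Merge at B1: IN[B1] = OUT[B0] ⊔ OUT[B2] ⊔ OUT[B4] = {a@B2, b@B4, e@B1, f@B2}
Applying B1's transfer function to that IN value gives OUT[B1] (row B1 above).

Answer: {a@B2, b@B4, e@B1, f@B1}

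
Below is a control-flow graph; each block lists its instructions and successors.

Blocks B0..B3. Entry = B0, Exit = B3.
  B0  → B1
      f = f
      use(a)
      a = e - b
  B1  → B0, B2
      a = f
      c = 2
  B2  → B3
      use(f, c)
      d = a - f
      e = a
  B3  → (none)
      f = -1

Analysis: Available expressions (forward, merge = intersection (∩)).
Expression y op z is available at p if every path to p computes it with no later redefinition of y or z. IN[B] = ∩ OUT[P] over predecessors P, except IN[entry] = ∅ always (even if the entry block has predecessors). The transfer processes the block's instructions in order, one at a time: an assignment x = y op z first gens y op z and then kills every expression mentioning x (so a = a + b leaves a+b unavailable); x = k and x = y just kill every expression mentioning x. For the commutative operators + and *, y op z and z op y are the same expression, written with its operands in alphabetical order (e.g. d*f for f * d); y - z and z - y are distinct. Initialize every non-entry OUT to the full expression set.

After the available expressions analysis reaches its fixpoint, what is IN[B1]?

Answer: {e-b}

Working:
Fixpoint table:
  B0:   IN={}   OUT={e-b}
  B1:   IN={e-b}   OUT={e-b}
  B2:   IN={e-b}   OUT={a-f}
  B3:   IN={a-f}   OUT={}

Merge at B1: IN[B1] = OUT[B0] = {e-b}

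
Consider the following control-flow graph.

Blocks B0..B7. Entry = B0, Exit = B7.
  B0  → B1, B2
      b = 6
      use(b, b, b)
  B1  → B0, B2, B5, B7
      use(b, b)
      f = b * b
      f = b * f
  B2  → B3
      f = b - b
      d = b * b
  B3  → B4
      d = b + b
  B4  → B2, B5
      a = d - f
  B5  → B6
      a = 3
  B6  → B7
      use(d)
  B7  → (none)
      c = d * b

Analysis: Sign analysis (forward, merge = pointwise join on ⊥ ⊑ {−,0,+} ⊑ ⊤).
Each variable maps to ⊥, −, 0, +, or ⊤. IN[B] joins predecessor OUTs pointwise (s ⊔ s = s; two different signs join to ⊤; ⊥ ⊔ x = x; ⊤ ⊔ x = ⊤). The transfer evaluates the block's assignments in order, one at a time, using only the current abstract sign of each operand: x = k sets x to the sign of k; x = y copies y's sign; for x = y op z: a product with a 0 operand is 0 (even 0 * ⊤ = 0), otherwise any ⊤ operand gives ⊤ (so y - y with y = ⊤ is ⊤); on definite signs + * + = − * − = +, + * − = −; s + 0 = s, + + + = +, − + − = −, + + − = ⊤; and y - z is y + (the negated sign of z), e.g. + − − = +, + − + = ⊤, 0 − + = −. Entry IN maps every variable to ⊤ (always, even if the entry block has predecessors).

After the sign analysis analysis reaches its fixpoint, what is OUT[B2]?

Answer: {a: ⊤, b: +, c: ⊤, d: +, e: ⊤, f: ⊤}

Working:
Fixpoint table:
  B0: | IN=(all ⊤) | OUT={b:+; rest ⊤}
  B1: | IN={b:+; rest ⊤} | OUT={b:+, f:+; rest ⊤}
  B2: | IN={b:+; rest ⊤} | OUT={b:+, d:+; rest ⊤}
  B3: | IN={b:+, d:+; rest ⊤} | OUT={b:+, d:+; rest ⊤}
  B4: | IN={b:+, d:+; rest ⊤} | OUT={b:+, d:+; rest ⊤}
  B5: | IN={b:+; rest ⊤} | OUT={a:+, b:+; rest ⊤}
  B6: | IN={a:+, b:+; rest ⊤} | OUT={a:+, b:+; rest ⊤}
  B7: | IN={b:+; rest ⊤} | OUT={b:+; rest ⊤}

Merge at B2: IN[B2] = OUT[B0] ⊔ OUT[B1] ⊔ OUT[B4] = {a: ⊤, b: +, c: ⊤, d: ⊤, e: ⊤, f: ⊤}
Applying B2's transfer function to that IN value gives OUT[B2] (row B2 above).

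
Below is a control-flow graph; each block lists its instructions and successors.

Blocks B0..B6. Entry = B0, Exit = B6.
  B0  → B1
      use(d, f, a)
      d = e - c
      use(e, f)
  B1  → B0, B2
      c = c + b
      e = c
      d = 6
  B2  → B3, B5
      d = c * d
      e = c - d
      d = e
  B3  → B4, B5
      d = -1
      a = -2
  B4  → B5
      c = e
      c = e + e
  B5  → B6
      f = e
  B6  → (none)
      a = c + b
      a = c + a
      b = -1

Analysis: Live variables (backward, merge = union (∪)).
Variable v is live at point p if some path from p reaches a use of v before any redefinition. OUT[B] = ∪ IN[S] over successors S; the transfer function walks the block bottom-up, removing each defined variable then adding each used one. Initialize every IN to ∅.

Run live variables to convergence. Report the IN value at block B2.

Converged values:
  B0:   IN={a, b, c, d, e, f}   OUT={a, b, c, f}
  B1:   IN={a, b, c, f}   OUT={a, b, c, d, e, f}
  B2:   IN={b, c, d}   OUT={b, c, e}
  B3:   IN={b, c, e}   OUT={b, c, e}
  B4:   IN={b, e}   OUT={b, c, e}
  B5:   IN={b, c, e}   OUT={b, c}
  B6:   IN={b, c}   OUT={}

Merge at B2: OUT[B2] = IN[B3] ⊔ IN[B5] = {b, c, e}
Applying B2's transfer function to that OUT value gives IN[B2] (row B2 above).

Answer: {b, c, d}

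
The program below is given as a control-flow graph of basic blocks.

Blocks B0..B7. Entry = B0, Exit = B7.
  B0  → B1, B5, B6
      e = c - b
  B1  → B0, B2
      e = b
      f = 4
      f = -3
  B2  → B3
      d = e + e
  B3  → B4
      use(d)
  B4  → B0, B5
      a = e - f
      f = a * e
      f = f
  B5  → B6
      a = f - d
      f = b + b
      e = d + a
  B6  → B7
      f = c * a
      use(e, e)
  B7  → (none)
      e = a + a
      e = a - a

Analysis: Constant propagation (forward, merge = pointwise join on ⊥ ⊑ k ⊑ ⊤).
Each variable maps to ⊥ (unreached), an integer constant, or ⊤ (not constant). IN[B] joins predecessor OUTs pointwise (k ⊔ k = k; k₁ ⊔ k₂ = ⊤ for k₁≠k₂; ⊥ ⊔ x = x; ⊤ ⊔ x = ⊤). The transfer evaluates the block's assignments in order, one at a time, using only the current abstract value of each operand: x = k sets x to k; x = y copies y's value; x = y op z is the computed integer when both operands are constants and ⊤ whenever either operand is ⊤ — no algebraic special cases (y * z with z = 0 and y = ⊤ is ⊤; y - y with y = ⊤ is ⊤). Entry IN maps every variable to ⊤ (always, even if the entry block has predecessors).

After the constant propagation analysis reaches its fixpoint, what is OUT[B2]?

Per-block solution:
  B0:  IN=(all ⊤)  OUT=(all ⊤)
  B1:  IN=(all ⊤)  OUT={f:-3; rest ⊤}
  B2:  IN={f:-3; rest ⊤}  OUT={f:-3; rest ⊤}
  B3:  IN={f:-3; rest ⊤}  OUT={f:-3; rest ⊤}
  B4:  IN={f:-3; rest ⊤}  OUT=(all ⊤)
  B5:  IN=(all ⊤)  OUT=(all ⊤)
  B6:  IN=(all ⊤)  OUT=(all ⊤)
  B7:  IN=(all ⊤)  OUT=(all ⊤)

Merge at B2: IN[B2] = OUT[B1] = {a: ⊤, b: ⊤, c: ⊤, d: ⊤, e: ⊤, f: -3}
Applying B2's transfer function to that IN value gives OUT[B2] (row B2 above).

Answer: {a: ⊤, b: ⊤, c: ⊤, d: ⊤, e: ⊤, f: -3}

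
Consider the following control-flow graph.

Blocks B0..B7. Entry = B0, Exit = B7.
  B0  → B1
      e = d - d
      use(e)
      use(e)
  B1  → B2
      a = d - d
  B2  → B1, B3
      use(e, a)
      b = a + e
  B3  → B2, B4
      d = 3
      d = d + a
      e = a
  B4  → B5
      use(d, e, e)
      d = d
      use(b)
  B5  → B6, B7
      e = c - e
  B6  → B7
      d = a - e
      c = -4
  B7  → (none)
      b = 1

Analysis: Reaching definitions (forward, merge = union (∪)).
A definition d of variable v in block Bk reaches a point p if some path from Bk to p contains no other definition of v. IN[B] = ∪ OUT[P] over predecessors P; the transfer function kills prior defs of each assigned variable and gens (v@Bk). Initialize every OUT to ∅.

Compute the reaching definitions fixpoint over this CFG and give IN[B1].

Answer: {a@B1, b@B2, d@B3, e@B0, e@B3}

Derivation:
Fixpoint table:
  B0: | IN={} | OUT={e@B0}
  B1: | IN={a@B1, b@B2, d@B3, e@B0, e@B3} | OUT={a@B1, b@B2, d@B3, e@B0, e@B3}
  B2: | IN={a@B1, b@B2, d@B3, e@B0, e@B3} | OUT={a@B1, b@B2, d@B3, e@B0, e@B3}
  B3: | IN={a@B1, b@B2, d@B3, e@B0, e@B3} | OUT={a@B1, b@B2, d@B3, e@B3}
  B4: | IN={a@B1, b@B2, d@B3, e@B3} | OUT={a@B1, b@B2, d@B4, e@B3}
  B5: | IN={a@B1, b@B2, d@B4, e@B3} | OUT={a@B1, b@B2, d@B4, e@B5}
  B6: | IN={a@B1, b@B2, d@B4, e@B5} | OUT={a@B1, b@B2, c@B6, d@B6, e@B5}
  B7: | IN={a@B1, b@B2, c@B6, d@B4, d@B6, e@B5} | OUT={a@B1, b@B7, c@B6, d@B4, d@B6, e@B5}

Merge at B1: IN[B1] = OUT[B0] ⊔ OUT[B2] = {a@B1, b@B2, d@B3, e@B0, e@B3}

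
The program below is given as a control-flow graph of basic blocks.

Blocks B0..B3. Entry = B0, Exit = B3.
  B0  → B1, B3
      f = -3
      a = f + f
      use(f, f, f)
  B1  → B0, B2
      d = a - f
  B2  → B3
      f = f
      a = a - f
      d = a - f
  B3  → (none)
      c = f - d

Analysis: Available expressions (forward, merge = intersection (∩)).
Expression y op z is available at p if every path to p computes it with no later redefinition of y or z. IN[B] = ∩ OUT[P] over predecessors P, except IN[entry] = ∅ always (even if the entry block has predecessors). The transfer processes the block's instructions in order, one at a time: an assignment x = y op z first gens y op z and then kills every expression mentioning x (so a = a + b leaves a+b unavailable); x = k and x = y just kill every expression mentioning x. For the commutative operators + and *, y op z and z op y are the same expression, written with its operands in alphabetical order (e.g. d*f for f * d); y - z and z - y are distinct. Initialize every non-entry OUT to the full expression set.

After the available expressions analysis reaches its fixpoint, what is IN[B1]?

Converged values:
  B0:   IN={}   OUT={f+f}
  B1:   IN={f+f}   OUT={a-f, f+f}
  B2:   IN={a-f, f+f}   OUT={a-f}
  B3:   IN={}   OUT={f-d}

Merge at B1: IN[B1] = OUT[B0] = {f+f}

Answer: {f+f}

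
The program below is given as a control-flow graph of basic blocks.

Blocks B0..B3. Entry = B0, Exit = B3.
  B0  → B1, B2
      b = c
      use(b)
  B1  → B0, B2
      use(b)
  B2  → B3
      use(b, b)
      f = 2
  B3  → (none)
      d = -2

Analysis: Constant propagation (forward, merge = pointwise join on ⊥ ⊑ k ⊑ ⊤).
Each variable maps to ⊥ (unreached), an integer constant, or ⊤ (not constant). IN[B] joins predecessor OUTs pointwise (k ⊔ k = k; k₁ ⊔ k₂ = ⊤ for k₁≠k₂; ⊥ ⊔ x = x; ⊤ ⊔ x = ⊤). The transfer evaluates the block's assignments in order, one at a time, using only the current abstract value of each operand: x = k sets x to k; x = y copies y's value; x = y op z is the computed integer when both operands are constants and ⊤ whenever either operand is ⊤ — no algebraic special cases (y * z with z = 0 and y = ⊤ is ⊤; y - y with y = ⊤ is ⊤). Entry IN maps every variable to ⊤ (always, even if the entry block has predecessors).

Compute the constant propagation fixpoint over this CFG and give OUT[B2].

Answer: {a: ⊤, b: ⊤, c: ⊤, d: ⊤, e: ⊤, f: 2}

Trace:
Fixpoint table:
  B0:   IN=(all ⊤)   OUT=(all ⊤)
  B1:   IN=(all ⊤)   OUT=(all ⊤)
  B2:   IN=(all ⊤)   OUT={f:2; rest ⊤}
  B3:   IN={f:2; rest ⊤}   OUT={d:-2, f:2; rest ⊤}

Merge at B2: IN[B2] = OUT[B0] ⊔ OUT[B1] = {a: ⊤, b: ⊤, c: ⊤, d: ⊤, e: ⊤, f: ⊤}
Applying B2's transfer function to that IN value gives OUT[B2] (row B2 above).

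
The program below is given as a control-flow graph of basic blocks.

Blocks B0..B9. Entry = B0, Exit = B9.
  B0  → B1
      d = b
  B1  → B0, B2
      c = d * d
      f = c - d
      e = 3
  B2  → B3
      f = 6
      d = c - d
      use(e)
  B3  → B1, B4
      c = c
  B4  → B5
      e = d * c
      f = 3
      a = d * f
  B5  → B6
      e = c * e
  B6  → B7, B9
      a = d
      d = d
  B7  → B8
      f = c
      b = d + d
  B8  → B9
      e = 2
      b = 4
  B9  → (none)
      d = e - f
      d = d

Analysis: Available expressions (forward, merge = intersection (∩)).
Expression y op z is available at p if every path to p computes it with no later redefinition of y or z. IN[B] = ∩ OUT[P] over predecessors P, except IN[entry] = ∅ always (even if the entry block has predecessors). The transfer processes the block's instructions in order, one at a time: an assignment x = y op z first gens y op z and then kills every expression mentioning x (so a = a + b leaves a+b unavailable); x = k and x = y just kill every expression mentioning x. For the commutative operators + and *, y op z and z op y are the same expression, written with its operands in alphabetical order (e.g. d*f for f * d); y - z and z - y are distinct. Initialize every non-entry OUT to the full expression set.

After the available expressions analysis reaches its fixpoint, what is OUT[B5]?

Per-block solution:
  B0: | IN={} | OUT={}
  B1: | IN={} | OUT={c-d, d*d}
  B2: | IN={c-d, d*d} | OUT={}
  B3: | IN={} | OUT={}
  B4: | IN={} | OUT={c*d, d*f}
  B5: | IN={c*d, d*f} | OUT={c*d, d*f}
  B6: | IN={c*d, d*f} | OUT={}
  B7: | IN={} | OUT={d+d}
  B8: | IN={d+d} | OUT={d+d}
  B9: | IN={} | OUT={e-f}

Merge at B5: IN[B5] = OUT[B4] = {c*d, d*f}
Applying B5's transfer function to that IN value gives OUT[B5] (row B5 above).

Answer: {c*d, d*f}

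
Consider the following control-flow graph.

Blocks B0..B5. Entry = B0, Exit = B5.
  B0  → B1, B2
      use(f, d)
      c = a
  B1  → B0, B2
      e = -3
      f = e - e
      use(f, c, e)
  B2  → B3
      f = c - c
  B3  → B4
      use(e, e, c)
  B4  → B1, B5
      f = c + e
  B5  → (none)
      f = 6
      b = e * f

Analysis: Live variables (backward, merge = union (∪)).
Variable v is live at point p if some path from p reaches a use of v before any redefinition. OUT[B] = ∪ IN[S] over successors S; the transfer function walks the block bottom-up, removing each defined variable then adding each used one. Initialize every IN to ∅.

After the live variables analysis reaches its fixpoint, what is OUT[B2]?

Converged values:
  B0:  IN={a, d, e, f}  OUT={a, c, d, e}
  B1:  IN={a, c, d}  OUT={a, c, d, e, f}
  B2:  IN={a, c, d, e}  OUT={a, c, d, e}
  B3:  IN={a, c, d, e}  OUT={a, c, d, e}
  B4:  IN={a, c, d, e}  OUT={a, c, d, e}
  B5:  IN={e}  OUT={}

Merge at B2: OUT[B2] = IN[B3] = {a, c, d, e}

Answer: {a, c, d, e}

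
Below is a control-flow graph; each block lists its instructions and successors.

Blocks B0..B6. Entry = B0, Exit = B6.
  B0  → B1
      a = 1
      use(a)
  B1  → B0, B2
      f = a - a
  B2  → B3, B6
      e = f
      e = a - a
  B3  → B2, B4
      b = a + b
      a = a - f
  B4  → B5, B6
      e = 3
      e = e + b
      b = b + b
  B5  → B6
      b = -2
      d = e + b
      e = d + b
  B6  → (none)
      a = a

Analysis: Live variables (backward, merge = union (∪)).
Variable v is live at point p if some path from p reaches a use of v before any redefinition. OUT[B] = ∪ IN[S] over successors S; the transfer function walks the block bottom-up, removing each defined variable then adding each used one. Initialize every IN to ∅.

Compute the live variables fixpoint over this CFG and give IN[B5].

Answer: {a, e}

Working:
Converged values:
  B0:   IN={b}   OUT={a, b}
  B1:   IN={a, b}   OUT={a, b, f}
  B2:   IN={a, b, f}   OUT={a, b, f}
  B3:   IN={a, b, f}   OUT={a, b, f}
  B4:   IN={a, b}   OUT={a, e}
  B5:   IN={a, e}   OUT={a}
  B6:   IN={a}   OUT={}

Merge at B5: OUT[B5] = IN[B6] = {a}
Applying B5's transfer function to that OUT value gives IN[B5] (row B5 above).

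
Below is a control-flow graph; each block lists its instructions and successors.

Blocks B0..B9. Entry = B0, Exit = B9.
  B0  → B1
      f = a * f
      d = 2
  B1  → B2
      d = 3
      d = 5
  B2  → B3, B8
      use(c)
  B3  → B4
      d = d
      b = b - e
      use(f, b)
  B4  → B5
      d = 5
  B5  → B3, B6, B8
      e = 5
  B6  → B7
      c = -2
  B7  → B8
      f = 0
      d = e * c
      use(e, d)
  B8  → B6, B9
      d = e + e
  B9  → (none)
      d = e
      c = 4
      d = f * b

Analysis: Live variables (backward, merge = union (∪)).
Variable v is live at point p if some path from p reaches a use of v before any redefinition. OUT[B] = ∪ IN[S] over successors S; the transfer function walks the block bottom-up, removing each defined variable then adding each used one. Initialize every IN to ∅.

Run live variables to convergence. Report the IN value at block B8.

Answer: {b, e, f}

Derivation:
Converged values:
  B0:  IN={a, b, c, e, f}  OUT={b, c, e, f}
  B1:  IN={b, c, e, f}  OUT={b, c, d, e, f}
  B2:  IN={b, c, d, e, f}  OUT={b, d, e, f}
  B3:  IN={b, d, e, f}  OUT={b, f}
  B4:  IN={b, f}  OUT={b, d, f}
  B5:  IN={b, d, f}  OUT={b, d, e, f}
  B6:  IN={b, e}  OUT={b, c, e}
  B7:  IN={b, c, e}  OUT={b, e, f}
  B8:  IN={b, e, f}  OUT={b, e, f}
  B9:  IN={b, e, f}  OUT={}

Merge at B8: OUT[B8] = IN[B6] ⊔ IN[B9] = {b, e, f}
Applying B8's transfer function to that OUT value gives IN[B8] (row B8 above).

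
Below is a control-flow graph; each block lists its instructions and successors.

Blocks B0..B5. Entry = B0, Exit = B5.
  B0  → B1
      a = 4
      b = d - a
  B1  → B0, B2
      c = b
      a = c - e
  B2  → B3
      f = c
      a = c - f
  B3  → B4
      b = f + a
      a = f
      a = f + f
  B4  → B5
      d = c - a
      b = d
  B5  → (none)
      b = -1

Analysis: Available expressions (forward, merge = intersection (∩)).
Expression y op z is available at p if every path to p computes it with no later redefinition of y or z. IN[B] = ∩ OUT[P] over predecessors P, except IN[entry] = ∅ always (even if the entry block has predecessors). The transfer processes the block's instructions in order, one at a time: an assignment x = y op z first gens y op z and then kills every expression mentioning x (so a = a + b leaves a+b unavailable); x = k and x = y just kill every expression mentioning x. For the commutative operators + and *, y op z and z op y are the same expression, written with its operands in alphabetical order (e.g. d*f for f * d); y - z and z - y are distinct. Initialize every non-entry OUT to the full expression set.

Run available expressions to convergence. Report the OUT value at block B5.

Per-block solution:
  B0:  IN={}  OUT={d-a}
  B1:  IN={d-a}  OUT={c-e}
  B2:  IN={c-e}  OUT={c-e, c-f}
  B3:  IN={c-e, c-f}  OUT={c-e, c-f, f+f}
  B4:  IN={c-e, c-f, f+f}  OUT={c-a, c-e, c-f, f+f}
  B5:  IN={c-a, c-e, c-f, f+f}  OUT={c-a, c-e, c-f, f+f}

Merge at B5: IN[B5] = OUT[B4] = {c-a, c-e, c-f, f+f}
Applying B5's transfer function to that IN value gives OUT[B5] (row B5 above).

Answer: {c-a, c-e, c-f, f+f}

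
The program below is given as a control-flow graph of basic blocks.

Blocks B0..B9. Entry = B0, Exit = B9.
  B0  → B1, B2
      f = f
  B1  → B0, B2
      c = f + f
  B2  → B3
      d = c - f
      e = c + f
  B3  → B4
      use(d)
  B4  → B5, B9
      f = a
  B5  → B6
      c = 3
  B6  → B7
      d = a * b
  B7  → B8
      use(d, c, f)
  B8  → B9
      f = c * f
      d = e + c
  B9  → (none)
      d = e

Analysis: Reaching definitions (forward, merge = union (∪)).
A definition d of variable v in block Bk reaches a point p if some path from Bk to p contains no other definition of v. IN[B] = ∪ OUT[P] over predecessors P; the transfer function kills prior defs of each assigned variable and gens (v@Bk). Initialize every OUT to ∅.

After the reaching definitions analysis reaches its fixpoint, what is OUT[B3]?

Per-block solution:
  B0: | IN={c@B1, f@B0} | OUT={c@B1, f@B0}
  B1: | IN={c@B1, f@B0} | OUT={c@B1, f@B0}
  B2: | IN={c@B1, f@B0} | OUT={c@B1, d@B2, e@B2, f@B0}
  B3: | IN={c@B1, d@B2, e@B2, f@B0} | OUT={c@B1, d@B2, e@B2, f@B0}
  B4: | IN={c@B1, d@B2, e@B2, f@B0} | OUT={c@B1, d@B2, e@B2, f@B4}
  B5: | IN={c@B1, d@B2, e@B2, f@B4} | OUT={c@B5, d@B2, e@B2, f@B4}
  B6: | IN={c@B5, d@B2, e@B2, f@B4} | OUT={c@B5, d@B6, e@B2, f@B4}
  B7: | IN={c@B5, d@B6, e@B2, f@B4} | OUT={c@B5, d@B6, e@B2, f@B4}
  B8: | IN={c@B5, d@B6, e@B2, f@B4} | OUT={c@B5, d@B8, e@B2, f@B8}
  B9: | IN={c@B1, c@B5, d@B2, d@B8, e@B2, f@B4, f@B8} | OUT={c@B1, c@B5, d@B9, e@B2, f@B4, f@B8}

Merge at B3: IN[B3] = OUT[B2] = {c@B1, d@B2, e@B2, f@B0}
Applying B3's transfer function to that IN value gives OUT[B3] (row B3 above).

Answer: {c@B1, d@B2, e@B2, f@B0}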